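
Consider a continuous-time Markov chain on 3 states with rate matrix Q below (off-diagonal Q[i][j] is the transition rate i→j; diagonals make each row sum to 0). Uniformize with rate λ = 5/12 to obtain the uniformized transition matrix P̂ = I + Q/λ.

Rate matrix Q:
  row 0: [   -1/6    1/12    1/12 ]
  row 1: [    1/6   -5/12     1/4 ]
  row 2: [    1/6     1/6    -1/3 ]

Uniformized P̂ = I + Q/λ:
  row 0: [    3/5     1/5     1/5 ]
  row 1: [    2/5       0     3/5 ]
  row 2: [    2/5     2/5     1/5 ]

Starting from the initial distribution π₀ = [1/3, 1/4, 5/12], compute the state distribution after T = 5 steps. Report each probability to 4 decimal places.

t=0: π = [0.3333, 0.2500, 0.4167]
t=1: π = [0.4667, 0.2333, 0.3000]
t=2: π = [0.4933, 0.2133, 0.2933]
t=3: π = [0.4987, 0.2160, 0.2853]
t=4: π = [0.4997, 0.2139, 0.2864]
t=5: π = [0.4999, 0.2145, 0.2855]

π = [0.4999, 0.2145, 0.2855]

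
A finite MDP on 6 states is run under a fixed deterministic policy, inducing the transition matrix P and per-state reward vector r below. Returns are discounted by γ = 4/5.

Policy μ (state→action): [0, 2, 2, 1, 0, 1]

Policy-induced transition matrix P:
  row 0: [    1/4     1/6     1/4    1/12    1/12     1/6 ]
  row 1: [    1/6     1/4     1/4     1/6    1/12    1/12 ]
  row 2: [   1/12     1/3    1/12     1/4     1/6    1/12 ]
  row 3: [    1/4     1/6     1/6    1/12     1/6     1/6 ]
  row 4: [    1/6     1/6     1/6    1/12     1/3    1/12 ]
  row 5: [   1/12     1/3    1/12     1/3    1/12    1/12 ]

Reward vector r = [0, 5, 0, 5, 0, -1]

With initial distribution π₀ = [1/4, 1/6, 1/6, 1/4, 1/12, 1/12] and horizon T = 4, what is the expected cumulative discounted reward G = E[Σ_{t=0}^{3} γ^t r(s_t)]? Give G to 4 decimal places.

t=0: π = [0.2500, 0.1667, 0.1667, 0.2500, 0.0833, 0.0833], E[r] = 2.0000, γ^t·E[r] = 2.000000, running G = 2.000000
t=1: π = [0.1875, 0.2222, 0.1806, 0.1458, 0.1389, 0.1250], E[r] = 1.7153, γ^t·E[r] = 1.372222, running G = 3.372222
t=2: π = [0.1690, 0.2361, 0.1753, 0.1632, 0.1453, 0.1111], E[r] = 1.8854, γ^t·E[r] = 1.206667, running G = 4.578889
t=3: π = [0.1705, 0.2341, 0.1766, 0.1600, 0.1479, 0.1110], E[r] = 1.8595, γ^t·E[r] = 0.952049, running G = 5.530938

G = 5.5309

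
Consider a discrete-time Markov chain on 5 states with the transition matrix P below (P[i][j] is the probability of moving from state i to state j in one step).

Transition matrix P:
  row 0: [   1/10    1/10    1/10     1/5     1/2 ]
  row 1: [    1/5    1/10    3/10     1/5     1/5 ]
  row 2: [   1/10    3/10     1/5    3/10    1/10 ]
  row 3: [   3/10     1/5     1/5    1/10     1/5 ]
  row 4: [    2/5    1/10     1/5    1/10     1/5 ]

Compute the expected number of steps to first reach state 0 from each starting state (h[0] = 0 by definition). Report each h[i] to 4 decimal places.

h = [0.0000, 4.3478, 4.7826, 3.9130, 3.4783]

First-step conditioning: h[0] = 0; for i ≠ 0, h[i] = 1 + Σ_k P[i][k]·h[k].
  h[1] = 1 + 1/10·h[1] + 3/10·h[2] + 1/5·h[3] + 1/5·h[4]
  h[2] = 1 + 3/10·h[1] + 1/5·h[2] + 3/10·h[3] + 1/10·h[4]
  h[3] = 1 + 1/5·h[1] + 1/5·h[2] + 1/10·h[3] + 1/5·h[4]
  h[4] = 1 + 1/10·h[1] + 1/5·h[2] + 1/10·h[3] + 1/5·h[4]
Solving the 4×4 linear system over states ≠ 0 gives exactly h = [0, 100/23, 110/23, 90/23, 80/23] (h[0] = 0 is the target).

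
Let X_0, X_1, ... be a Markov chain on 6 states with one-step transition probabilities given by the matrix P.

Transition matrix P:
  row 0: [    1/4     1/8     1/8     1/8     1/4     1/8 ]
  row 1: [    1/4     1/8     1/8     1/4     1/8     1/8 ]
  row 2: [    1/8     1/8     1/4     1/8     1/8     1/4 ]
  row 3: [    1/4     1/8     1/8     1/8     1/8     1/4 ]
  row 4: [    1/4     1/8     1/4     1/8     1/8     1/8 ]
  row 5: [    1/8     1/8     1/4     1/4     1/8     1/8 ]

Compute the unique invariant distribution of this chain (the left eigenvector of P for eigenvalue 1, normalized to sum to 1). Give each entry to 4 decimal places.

Balance equations π_j = Σ_i π_i·P[i][j]:
  π_0 = 1/4·π_0 + 1/4·π_1 + 1/8·π_2 + 1/4·π_3 + 1/4·π_4 + 1/8·π_5
  π_1 = 1/8·π_0 + 1/8·π_1 + 1/8·π_2 + 1/8·π_3 + 1/8·π_4 + 1/8·π_5
  π_2 = 1/8·π_0 + 1/8·π_1 + 1/4·π_2 + 1/8·π_3 + 1/4·π_4 + 1/4·π_5
  π_3 = 1/8·π_0 + 1/4·π_1 + 1/8·π_2 + 1/8·π_3 + 1/8·π_4 + 1/4·π_5
  π_4 = 1/4·π_0 + 1/8·π_1 + 1/8·π_2 + 1/8·π_3 + 1/8·π_4 + 1/8·π_5
  normalize: π_0 + π_1 + π_2 + π_3 + π_4 + π_5 = 1
Solving the linear system gives exactly π = [815/3969, 1/8, 95/504, 5135/31752, 598/3969, 5359/31752].

π = [0.2053, 0.1250, 0.1885, 0.1617, 0.1507, 0.1688]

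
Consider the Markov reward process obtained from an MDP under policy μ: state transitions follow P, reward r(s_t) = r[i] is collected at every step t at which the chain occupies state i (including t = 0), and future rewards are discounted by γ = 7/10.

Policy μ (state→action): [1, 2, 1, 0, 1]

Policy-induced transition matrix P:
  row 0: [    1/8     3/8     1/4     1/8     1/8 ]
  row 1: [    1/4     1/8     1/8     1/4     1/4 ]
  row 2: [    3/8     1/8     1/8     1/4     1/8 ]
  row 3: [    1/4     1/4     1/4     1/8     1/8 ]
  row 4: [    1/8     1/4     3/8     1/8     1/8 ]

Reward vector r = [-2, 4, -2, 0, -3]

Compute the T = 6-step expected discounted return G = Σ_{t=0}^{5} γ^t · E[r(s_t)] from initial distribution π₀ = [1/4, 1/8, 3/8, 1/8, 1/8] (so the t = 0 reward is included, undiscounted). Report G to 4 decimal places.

G = -1.9906

t=0: π = [0.2500, 0.1250, 0.3750, 0.1250, 0.1250], E[r] = -1.1250, γ^t·E[r] = -1.125000, running G = -1.125000
t=1: π = [0.2500, 0.2188, 0.2031, 0.1875, 0.1406], E[r] = -0.4531, γ^t·E[r] = -0.317188, running G = -1.442188
t=2: π = [0.2266, 0.2285, 0.2148, 0.1777, 0.1523], E[r] = -0.4258, γ^t·E[r] = -0.208633, running G = -1.650820
t=3: π = [0.2295, 0.2229, 0.2136, 0.1804, 0.1536], E[r] = -0.4553, γ^t·E[r] = -0.156176, running G = -1.806996
t=4: π = [0.2288, 0.2241, 0.2146, 0.1796, 0.1529], E[r] = -0.4490, γ^t·E[r] = -0.107806, running G = -1.914802
t=5: π = [0.2291, 0.2238, 0.2143, 0.1798, 0.1530], E[r] = -0.4508, γ^t·E[r] = -0.075762, running G = -1.990564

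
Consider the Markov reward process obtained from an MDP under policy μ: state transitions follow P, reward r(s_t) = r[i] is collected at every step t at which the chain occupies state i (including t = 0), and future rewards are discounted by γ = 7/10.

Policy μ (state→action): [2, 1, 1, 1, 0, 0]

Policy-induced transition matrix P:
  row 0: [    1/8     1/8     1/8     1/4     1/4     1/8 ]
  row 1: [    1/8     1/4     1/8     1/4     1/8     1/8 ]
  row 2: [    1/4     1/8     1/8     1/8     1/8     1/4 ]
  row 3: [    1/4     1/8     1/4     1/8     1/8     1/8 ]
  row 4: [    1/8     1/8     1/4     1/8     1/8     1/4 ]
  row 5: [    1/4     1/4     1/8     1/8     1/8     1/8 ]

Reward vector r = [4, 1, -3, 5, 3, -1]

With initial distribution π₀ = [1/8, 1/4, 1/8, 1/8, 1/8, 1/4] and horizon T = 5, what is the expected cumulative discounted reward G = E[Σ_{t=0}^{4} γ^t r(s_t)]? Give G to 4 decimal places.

G = 3.9076

t=0: π = [0.1250, 0.2500, 0.1250, 0.1250, 0.1250, 0.2500], E[r] = 1.1250, γ^t·E[r] = 1.125000, running G = 1.125000
t=1: π = [0.1875, 0.1875, 0.1563, 0.1719, 0.1406, 0.1563], E[r] = 1.5938, γ^t·E[r] = 1.115625, running G = 2.240625
t=2: π = [0.1855, 0.1680, 0.1641, 0.1719, 0.1484, 0.1621], E[r] = 1.5605, γ^t·E[r] = 0.764668, running G = 3.005293
t=3: π = [0.1873, 0.1663, 0.1650, 0.1692, 0.1482, 0.1641], E[r] = 1.5466, γ^t·E[r] = 0.530494, running G = 3.535787
t=4: π = [0.1873, 0.1663, 0.1647, 0.1692, 0.1484, 0.1642], E[r] = 1.5484, γ^t·E[r] = 0.371778, running G = 3.907566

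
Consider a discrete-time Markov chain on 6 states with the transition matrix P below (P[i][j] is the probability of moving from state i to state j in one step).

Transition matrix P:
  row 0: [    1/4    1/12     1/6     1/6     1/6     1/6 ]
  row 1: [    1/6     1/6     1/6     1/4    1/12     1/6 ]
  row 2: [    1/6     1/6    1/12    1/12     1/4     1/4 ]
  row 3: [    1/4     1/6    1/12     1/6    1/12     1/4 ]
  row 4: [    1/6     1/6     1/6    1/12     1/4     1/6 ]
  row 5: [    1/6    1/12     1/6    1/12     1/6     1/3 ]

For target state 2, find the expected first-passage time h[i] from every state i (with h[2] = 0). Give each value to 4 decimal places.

First-step conditioning: h[2] = 0; for i ≠ 2, h[i] = 1 + Σ_k P[i][k]·h[k].
  h[0] = 1 + 1/4·h[0] + 1/12·h[1] + 1/6·h[3] + 1/6·h[4] + 1/6·h[5]
  h[1] = 1 + 1/6·h[0] + 1/6·h[1] + 1/4·h[3] + 1/12·h[4] + 1/6·h[5]
  h[3] = 1 + 1/4·h[0] + 1/6·h[1] + 1/6·h[3] + 1/12·h[4] + 1/4·h[5]
  h[4] = 1 + 1/6·h[0] + 1/6·h[1] + 1/12·h[3] + 1/4·h[4] + 1/6·h[5]
  h[5] = 1 + 1/6·h[0] + 1/12·h[1] + 1/12·h[3] + 1/6·h[4] + 1/3·h[5]
Solving the 5×5 linear system over states ≠ 2 gives exactly h = [21813/3371, 21993/3371, 0, 23643/3371, 21663/3371, 21630/3371] (h[2] = 0 is the target).

h = [6.4708, 6.5242, 0.0000, 7.0136, 6.4263, 6.4165]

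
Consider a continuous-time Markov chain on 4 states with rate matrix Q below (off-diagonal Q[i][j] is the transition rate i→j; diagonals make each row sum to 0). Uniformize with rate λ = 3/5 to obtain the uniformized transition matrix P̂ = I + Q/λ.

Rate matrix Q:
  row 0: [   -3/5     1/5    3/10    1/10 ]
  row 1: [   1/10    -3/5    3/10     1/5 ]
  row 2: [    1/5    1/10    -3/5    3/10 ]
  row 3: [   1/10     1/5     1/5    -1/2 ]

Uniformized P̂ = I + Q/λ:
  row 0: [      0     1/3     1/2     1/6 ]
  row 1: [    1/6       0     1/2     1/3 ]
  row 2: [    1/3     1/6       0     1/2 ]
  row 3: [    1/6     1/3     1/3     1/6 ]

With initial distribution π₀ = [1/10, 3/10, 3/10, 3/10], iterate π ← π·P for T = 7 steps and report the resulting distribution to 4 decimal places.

π = [0.1856, 0.2126, 0.2999, 0.3019]

t=0: π = [0.1000, 0.3000, 0.3000, 0.3000]
t=1: π = [0.2000, 0.1833, 0.3000, 0.3167]
t=2: π = [0.1833, 0.2222, 0.2972, 0.2972]
t=3: π = [0.1856, 0.2097, 0.3019, 0.3028]
t=4: π = [0.1860, 0.2131, 0.2986, 0.3022]
t=5: π = [0.1854, 0.2125, 0.3003, 0.3017]
t=6: π = [0.1858, 0.2124, 0.2996, 0.3022]
t=7: π = [0.1856, 0.2126, 0.2999, 0.3019]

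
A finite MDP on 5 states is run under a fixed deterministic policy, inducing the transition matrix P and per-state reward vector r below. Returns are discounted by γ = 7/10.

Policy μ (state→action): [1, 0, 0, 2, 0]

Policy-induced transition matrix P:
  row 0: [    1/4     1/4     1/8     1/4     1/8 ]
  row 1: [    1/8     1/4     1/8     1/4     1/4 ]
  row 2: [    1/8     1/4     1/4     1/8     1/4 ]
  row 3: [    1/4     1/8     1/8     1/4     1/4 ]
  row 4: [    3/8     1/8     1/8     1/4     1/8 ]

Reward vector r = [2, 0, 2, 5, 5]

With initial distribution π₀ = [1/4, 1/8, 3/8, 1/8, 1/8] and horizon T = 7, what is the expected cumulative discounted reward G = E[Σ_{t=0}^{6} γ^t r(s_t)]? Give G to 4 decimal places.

t=0: π = [0.2500, 0.1250, 0.3750, 0.1250, 0.1250], E[r] = 2.5000, γ^t·E[r] = 2.500000, running G = 2.500000
t=1: π = [0.2031, 0.2188, 0.1719, 0.2031, 0.2031], E[r] = 2.7813, γ^t·E[r] = 1.946875, running G = 4.446875
t=2: π = [0.2266, 0.1992, 0.1465, 0.2285, 0.1992], E[r] = 2.8848, γ^t·E[r] = 1.413535, running G = 5.860410
t=3: π = [0.2317, 0.1965, 0.1433, 0.2317, 0.1968], E[r] = 2.8923, γ^t·E[r] = 0.992071, running G = 6.852481
t=4: π = [0.2321, 0.1964, 0.1429, 0.2321, 0.1964], E[r] = 2.8927, γ^t·E[r] = 0.694537, running G = 7.547018
t=5: π = [0.2321, 0.1964, 0.1429, 0.2321, 0.1964], E[r] = 2.8928, γ^t·E[r] = 0.486198, running G = 8.033216
t=6: π = [0.2321, 0.1964, 0.1429, 0.2321, 0.1964], E[r] = 2.8929, γ^t·E[r] = 0.340342, running G = 8.373557

G = 8.3736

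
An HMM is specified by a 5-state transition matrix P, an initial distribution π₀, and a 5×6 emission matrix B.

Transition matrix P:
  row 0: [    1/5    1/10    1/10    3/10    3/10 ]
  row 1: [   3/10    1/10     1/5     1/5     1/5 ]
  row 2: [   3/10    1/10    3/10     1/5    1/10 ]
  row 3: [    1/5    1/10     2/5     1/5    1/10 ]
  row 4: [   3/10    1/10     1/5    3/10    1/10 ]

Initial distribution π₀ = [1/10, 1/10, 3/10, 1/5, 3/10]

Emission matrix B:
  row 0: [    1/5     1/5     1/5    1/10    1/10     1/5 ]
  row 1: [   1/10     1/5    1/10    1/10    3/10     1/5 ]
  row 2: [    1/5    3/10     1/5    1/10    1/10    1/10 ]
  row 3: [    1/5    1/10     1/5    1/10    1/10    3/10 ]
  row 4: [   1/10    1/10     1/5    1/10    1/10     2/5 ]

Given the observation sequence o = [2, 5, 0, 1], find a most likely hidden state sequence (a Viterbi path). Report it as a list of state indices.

t=0: δ = [2.000e-02, 1.000e-02, 6.000e-02, 4.000e-02, 6.000e-02]  (obs o_0=2)
t=1: δ = [3.600e-03, 1.200e-03, 1.800e-03, 5.400e-03, 2.400e-03]  ψ = [2, 2, 2, 4, 0]  (obs o_1=5)
t=2: δ = [2.160e-04, 5.400e-05, 4.320e-04, 2.160e-04, 1.080e-04]  ψ = [3, 3, 3, 0, 0]  (obs o_2=0)
t=3: δ = [2.592e-05, 8.640e-06, 3.888e-05, 8.640e-06, 6.480e-06]  ψ = [2, 2, 2, 2, 0]  (obs o_3=1)
backtrack: best end state = 2; path = [4, 3, 2, 2]

path = [4, 3, 2, 2]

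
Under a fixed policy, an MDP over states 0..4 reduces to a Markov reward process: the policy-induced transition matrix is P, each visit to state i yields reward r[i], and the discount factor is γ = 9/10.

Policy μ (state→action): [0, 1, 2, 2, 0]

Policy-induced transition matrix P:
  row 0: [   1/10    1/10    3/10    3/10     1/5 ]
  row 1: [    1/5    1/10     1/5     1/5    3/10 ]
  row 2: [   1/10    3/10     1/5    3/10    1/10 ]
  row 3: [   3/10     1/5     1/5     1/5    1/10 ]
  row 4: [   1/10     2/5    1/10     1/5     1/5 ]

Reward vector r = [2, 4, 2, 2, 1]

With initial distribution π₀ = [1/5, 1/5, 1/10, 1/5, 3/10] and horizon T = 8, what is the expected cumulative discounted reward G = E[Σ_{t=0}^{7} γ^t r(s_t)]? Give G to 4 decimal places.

G = 12.7038

t=0: π = [0.2000, 0.2000, 0.1000, 0.2000, 0.3000], E[r] = 2.1000, γ^t·E[r] = 2.100000, running G = 2.100000
t=1: π = [0.1600, 0.2300, 0.1900, 0.2300, 0.1900], E[r] = 2.2700, γ^t·E[r] = 2.043000, running G = 4.143000
t=2: π = [0.1690, 0.2180, 0.1970, 0.2350, 0.1810], E[r] = 2.2550, γ^t·E[r] = 1.826550, running G = 5.969550
t=3: π = [0.1688, 0.2172, 0.1988, 0.2366, 0.1786], E[r] = 2.2558, γ^t·E[r] = 1.644478, running G = 7.614028
t=4: π = [0.1690, 0.2170, 0.1990, 0.2368, 0.1782], E[r] = 2.2558, γ^t·E[r] = 1.480044, running G = 9.094072
t=5: π = [0.1691, 0.2169, 0.1991, 0.2368, 0.1781], E[r] = 2.2557, γ^t·E[r] = 1.331995, running G = 10.426067
t=6: π = [0.1691, 0.2169, 0.1991, 0.2368, 0.1781], E[r] = 2.2558, γ^t·E[r] = 1.198806, running G = 11.624873
t=7: π = [0.1691, 0.2169, 0.1991, 0.2368, 0.1781], E[r] = 2.2558, γ^t·E[r] = 1.078923, running G = 12.703796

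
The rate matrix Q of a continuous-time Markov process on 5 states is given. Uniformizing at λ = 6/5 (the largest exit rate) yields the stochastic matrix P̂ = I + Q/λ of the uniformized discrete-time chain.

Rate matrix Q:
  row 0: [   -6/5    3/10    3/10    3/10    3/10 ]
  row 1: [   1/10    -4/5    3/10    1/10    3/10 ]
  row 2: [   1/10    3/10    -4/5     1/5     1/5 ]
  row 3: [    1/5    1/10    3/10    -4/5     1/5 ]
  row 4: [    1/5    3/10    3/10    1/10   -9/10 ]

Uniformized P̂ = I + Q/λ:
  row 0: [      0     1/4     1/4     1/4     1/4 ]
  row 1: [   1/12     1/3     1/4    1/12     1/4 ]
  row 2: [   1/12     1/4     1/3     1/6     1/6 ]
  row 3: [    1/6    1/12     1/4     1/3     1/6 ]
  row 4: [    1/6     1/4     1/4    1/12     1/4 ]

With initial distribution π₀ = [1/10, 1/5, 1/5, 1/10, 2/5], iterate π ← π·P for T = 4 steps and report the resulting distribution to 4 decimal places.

π = [0.1060, 0.2431, 0.2727, 0.1646, 0.2137]

t=0: π = [0.1000, 0.2000, 0.2000, 0.1000, 0.4000]
t=1: π = [0.1167, 0.2500, 0.2667, 0.1417, 0.2250]
t=2: π = [0.1042, 0.2472, 0.2722, 0.1604, 0.2160]
t=3: π = [0.1060, 0.2439, 0.2727, 0.1635, 0.2139]
t=4: π = [0.1060, 0.2431, 0.2727, 0.1646, 0.2137]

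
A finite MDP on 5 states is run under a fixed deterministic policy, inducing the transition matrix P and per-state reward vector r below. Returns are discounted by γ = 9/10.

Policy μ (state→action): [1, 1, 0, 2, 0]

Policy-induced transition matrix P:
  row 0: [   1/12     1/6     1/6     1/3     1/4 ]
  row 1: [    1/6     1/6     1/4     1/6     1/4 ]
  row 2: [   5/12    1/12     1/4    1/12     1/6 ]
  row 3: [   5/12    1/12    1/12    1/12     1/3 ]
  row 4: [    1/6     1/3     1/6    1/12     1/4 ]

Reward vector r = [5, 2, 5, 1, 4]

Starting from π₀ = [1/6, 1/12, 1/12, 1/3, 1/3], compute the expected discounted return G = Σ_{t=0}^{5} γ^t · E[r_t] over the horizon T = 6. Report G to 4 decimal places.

G = 16.3183

t=0: π = [0.1667, 0.0833, 0.0833, 0.3333, 0.3333], E[r] = 3.0833, γ^t·E[r] = 3.083333, running G = 3.083333
t=1: π = [0.2569, 0.1875, 0.1528, 0.1319, 0.2708], E[r] = 3.6389, γ^t·E[r] = 3.275000, running G = 6.358333
t=2: π = [0.2164, 0.1881, 0.1840, 0.1632, 0.2483], E[r] = 3.5347, γ^t·E[r] = 2.863125, running G = 9.221458
t=3: π = [0.2354, 0.1791, 0.1841, 0.1531, 0.2483], E[r] = 3.6019, γ^t·E[r] = 2.625820, running G = 11.847279
t=4: π = [0.2313, 0.1799, 0.1842, 0.1571, 0.2474], E[r] = 3.5843, γ^t·E[r] = 2.351642, running G = 14.198921
t=5: π = [0.2327, 0.1795, 0.1839, 0.1562, 0.2477], E[r] = 3.5892, γ^t·E[r] = 2.119391, running G = 16.318312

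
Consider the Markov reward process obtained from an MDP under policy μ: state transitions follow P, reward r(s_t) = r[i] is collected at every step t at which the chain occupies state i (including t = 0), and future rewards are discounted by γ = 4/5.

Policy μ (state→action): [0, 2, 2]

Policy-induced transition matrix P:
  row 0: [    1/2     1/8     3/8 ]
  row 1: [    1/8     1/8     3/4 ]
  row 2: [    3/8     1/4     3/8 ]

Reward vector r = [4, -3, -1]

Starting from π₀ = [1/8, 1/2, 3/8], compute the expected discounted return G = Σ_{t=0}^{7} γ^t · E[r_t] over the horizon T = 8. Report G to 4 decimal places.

G = -0.2210

t=0: π = [0.1250, 0.5000, 0.3750], E[r] = -1.3750, γ^t·E[r] = -1.375000, running G = -1.375000
t=1: π = [0.2656, 0.1719, 0.5625], E[r] = -0.0156, γ^t·E[r] = -0.012500, running G = -1.387500
t=2: π = [0.3652, 0.1953, 0.4395], E[r] = 0.4355, γ^t·E[r] = 0.278750, running G = -1.108750
t=3: π = [0.3718, 0.1799, 0.4482], E[r] = 0.4993, γ^t·E[r] = 0.255625, running G = -0.853125
t=4: π = [0.3765, 0.1810, 0.4425], E[r] = 0.5204, γ^t·E[r] = 0.213163, running G = -0.639963
t=5: π = [0.3768, 0.1803, 0.4429], E[r] = 0.5234, γ^t·E[r] = 0.171509, running G = -0.468454
t=6: π = [0.3770, 0.1804, 0.4426], E[r] = 0.5244, γ^t·E[r] = 0.137467, running G = -0.330987
t=7: π = [0.3770, 0.1803, 0.4426], E[r] = 0.5245, γ^t·E[r] = 0.110003, running G = -0.220984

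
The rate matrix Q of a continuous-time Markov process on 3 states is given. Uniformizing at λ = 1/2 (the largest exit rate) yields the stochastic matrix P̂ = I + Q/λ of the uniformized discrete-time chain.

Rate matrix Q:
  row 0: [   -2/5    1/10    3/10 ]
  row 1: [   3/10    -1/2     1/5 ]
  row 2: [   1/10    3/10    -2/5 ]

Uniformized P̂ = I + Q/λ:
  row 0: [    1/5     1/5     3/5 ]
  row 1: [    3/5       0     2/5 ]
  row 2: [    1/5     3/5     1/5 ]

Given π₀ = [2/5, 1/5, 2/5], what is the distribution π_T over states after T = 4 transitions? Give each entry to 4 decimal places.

t=0: π = [0.4000, 0.2000, 0.4000]
t=1: π = [0.2800, 0.3200, 0.4000]
t=2: π = [0.3280, 0.2960, 0.3760]
t=3: π = [0.3184, 0.2912, 0.3904]
t=4: π = [0.3165, 0.2979, 0.3856]

π = [0.3165, 0.2979, 0.3856]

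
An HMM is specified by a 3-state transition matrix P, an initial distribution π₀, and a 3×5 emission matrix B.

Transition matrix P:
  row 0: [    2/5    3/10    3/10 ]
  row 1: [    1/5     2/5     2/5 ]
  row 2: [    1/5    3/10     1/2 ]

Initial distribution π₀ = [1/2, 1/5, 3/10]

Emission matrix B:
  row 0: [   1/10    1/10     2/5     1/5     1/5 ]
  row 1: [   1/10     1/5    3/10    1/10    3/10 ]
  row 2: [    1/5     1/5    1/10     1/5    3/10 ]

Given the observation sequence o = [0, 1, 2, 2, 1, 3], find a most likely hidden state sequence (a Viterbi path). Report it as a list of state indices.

t=0: δ = [5.000e-02, 2.000e-02, 6.000e-02]  (obs o_0=0)
t=1: δ = [2.000e-03, 3.600e-03, 6.000e-03]  ψ = [0, 2, 2]  (obs o_1=1)
t=2: δ = [4.800e-04, 5.400e-04, 3.000e-04]  ψ = [2, 2, 2]  (obs o_2=2)
t=3: δ = [7.680e-05, 6.480e-05, 2.160e-05]  ψ = [0, 1, 1]  (obs o_3=2)
t=4: δ = [3.072e-06, 5.184e-06, 5.184e-06]  ψ = [0, 1, 1]  (obs o_4=1)
t=5: δ = [2.458e-07, 2.074e-07, 5.184e-07]  ψ = [0, 1, 2]  (obs o_5=3)
backtrack: best end state = 2; path = [2, 2, 1, 1, 2, 2]

path = [2, 2, 1, 1, 2, 2]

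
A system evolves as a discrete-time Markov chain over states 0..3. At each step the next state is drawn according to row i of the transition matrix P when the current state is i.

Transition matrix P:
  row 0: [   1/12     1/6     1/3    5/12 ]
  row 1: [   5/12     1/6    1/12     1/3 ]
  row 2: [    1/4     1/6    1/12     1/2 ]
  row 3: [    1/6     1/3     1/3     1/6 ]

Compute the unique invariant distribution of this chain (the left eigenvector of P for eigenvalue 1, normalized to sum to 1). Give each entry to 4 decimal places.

Balance equations π_j = Σ_i π_i·P[i][j]:
  π_0 = 1/12·π_0 + 5/12·π_1 + 1/4·π_2 + 1/6·π_3
  π_1 = 1/6·π_0 + 1/6·π_1 + 1/6·π_2 + 1/3·π_3
  π_2 = 1/3·π_0 + 1/12·π_1 + 1/12·π_2 + 1/3·π_3
  normalize: π_0 + π_1 + π_2 + π_3 = 1
Solving the linear system gives exactly π = [2/9, 2/9, 2/9, 1/3].

π = [0.2222, 0.2222, 0.2222, 0.3333]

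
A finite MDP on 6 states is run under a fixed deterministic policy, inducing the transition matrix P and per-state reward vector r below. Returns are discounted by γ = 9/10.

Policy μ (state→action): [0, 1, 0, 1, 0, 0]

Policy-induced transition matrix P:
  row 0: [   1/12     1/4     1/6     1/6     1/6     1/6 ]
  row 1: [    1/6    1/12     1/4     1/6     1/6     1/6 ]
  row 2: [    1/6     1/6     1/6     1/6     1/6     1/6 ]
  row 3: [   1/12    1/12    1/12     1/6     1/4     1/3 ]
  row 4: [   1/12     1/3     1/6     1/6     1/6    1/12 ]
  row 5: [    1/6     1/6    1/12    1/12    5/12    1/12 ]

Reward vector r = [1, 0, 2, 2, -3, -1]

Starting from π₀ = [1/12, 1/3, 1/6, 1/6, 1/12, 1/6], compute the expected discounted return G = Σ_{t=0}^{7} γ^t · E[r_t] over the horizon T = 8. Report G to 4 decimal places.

G = -0.0240

t=0: π = [0.0833, 0.3333, 0.1667, 0.1667, 0.0833, 0.1667], E[r] = 0.3333, γ^t·E[r] = 0.333333, running G = 0.333333
t=1: π = [0.1389, 0.1458, 0.1667, 0.1528, 0.2222, 0.1736], E[r] = -0.0625, γ^t·E[r] = -0.056250, running G = 0.277083
t=2: π = [0.1238, 0.1904, 0.1516, 0.1522, 0.2228, 0.1591], E[r] = -0.0961, γ^t·E[r] = -0.077813, running G = 0.199271
t=3: π = [0.1251, 0.1856, 0.1566, 0.1534, 0.2191, 0.1602], E[r] = -0.0725, γ^t·E[r] = -0.052875, running G = 0.146396
t=4: π = [0.1252, 0.1854, 0.1560, 0.1533, 0.2195, 0.1606], E[r] = -0.0753, γ^t·E[r] = -0.049407, running G = 0.096989
t=5: π = [0.1252, 0.1855, 0.1560, 0.1533, 0.2196, 0.1605], E[r] = -0.0757, γ^t·E[r] = -0.044703, running G = 0.052286
t=6: π = [0.1252, 0.1855, 0.1560, 0.1533, 0.2196, 0.1605], E[r] = -0.0756, γ^t·E[r] = -0.040168, running G = 0.012117
t=7: π = [0.1252, 0.1855, 0.1560, 0.1533, 0.2196, 0.1605], E[r] = -0.0756, γ^t·E[r] = -0.036149, running G = -0.024032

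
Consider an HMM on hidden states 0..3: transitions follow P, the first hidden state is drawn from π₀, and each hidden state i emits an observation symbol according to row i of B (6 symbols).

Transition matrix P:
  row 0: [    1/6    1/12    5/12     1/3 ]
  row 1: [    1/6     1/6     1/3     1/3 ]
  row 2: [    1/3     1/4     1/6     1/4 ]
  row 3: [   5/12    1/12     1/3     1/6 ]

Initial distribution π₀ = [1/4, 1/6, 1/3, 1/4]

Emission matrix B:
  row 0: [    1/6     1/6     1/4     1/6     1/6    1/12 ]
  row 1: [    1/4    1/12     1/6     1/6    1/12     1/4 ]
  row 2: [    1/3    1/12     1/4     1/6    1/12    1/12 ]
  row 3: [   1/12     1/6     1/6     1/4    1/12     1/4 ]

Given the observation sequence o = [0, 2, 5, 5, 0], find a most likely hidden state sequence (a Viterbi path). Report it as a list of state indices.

path = [2, 0, 3, 0, 2]

t=0: δ = [4.167e-02, 4.167e-02, 1.111e-01, 2.083e-02]  (obs o_0=0)
t=1: δ = [9.259e-03, 4.630e-03, 4.630e-03, 4.630e-03]  ψ = [2, 2, 2, 2]  (obs o_1=2)
t=2: δ = [1.608e-04, 2.894e-04, 3.215e-04, 7.716e-04]  ψ = [3, 2, 0, 0]  (obs o_2=5)
t=3: δ = [2.679e-05, 2.009e-05, 2.143e-05, 3.215e-05]  ψ = [3, 2, 3, 3]  (obs o_3=5)
t=4: δ = [2.233e-06, 1.340e-06, 3.721e-06, 7.442e-07]  ψ = [3, 2, 0, 0]  (obs o_4=0)
backtrack: best end state = 2; path = [2, 0, 3, 0, 2]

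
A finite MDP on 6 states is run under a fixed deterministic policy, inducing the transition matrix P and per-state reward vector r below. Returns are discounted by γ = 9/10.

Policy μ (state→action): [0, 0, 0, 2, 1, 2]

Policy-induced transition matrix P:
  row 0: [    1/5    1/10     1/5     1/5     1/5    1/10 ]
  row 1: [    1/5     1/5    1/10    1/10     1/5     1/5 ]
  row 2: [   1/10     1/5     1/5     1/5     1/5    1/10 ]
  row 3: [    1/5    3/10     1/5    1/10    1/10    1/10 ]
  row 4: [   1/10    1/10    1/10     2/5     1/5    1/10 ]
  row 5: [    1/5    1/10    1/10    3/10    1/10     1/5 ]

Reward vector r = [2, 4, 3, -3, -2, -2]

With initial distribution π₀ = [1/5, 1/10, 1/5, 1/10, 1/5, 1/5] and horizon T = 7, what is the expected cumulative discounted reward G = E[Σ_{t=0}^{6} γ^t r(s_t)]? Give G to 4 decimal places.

G = 1.2860

t=0: π = [0.2000, 0.1000, 0.2000, 0.1000, 0.2000, 0.2000], E[r] = 0.3000, γ^t·E[r] = 0.300000, running G = 0.300000
t=1: π = [0.1600, 0.1500, 0.1500, 0.2400, 0.1700, 0.1300], E[r] = 0.0500, γ^t·E[r] = 0.045000, running G = 0.345000
t=2: π = [0.1680, 0.1780, 0.1550, 0.2080, 0.1630, 0.1280], E[r] = 0.3070, γ^t·E[r] = 0.248670, running G = 0.593670
t=3: π = [0.1682, 0.1749, 0.1531, 0.2068, 0.1664, 0.1306], E[r] = 0.2809, γ^t·E[r] = 0.204776, running G = 0.798446
t=4: π = [0.1681, 0.1742, 0.1528, 0.2082, 0.1663, 0.1306], E[r] = 0.2730, γ^t·E[r] = 0.179142, running G = 0.977588
t=5: π = [0.1681, 0.1743, 0.1529, 0.2081, 0.1661, 0.1305], E[r] = 0.2748, γ^t·E[r] = 0.162266, running G = 1.139854
t=6: π = [0.1681, 0.1743, 0.1529, 0.2080, 0.1661, 0.1305], E[r] = 0.2749, γ^t·E[r] = 0.146104, running G = 1.285957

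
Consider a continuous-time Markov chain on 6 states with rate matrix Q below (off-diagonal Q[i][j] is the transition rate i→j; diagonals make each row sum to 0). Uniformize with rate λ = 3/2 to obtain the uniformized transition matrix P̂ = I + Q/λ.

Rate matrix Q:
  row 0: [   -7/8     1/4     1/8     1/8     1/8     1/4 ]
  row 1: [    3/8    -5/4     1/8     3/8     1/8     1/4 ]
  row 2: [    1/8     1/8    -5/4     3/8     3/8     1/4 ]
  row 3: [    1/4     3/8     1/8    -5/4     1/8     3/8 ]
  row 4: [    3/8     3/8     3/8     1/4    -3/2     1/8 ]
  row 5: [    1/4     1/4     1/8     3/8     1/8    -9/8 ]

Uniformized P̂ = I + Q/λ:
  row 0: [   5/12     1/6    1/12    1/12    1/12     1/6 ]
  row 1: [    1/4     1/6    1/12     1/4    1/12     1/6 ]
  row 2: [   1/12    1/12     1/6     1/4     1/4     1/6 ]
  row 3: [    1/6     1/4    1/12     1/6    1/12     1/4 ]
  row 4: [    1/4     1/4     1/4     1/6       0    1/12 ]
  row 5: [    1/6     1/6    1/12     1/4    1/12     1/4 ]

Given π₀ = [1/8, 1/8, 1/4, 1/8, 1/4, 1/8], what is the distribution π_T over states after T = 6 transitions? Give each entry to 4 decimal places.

t=0: π = [0.1250, 0.1250, 0.2500, 0.1250, 0.2500, 0.1250]
t=1: π = [0.2083, 0.1771, 0.1458, 0.1979, 0.1042, 0.1667]
t=2: π = [0.2300, 0.1797, 0.1128, 0.1901, 0.0990, 0.1884]
t=3: π = [0.2380, 0.1814, 0.1092, 0.1876, 0.0939, 0.1900]
t=4: π = [0.2400, 0.1810, 0.1081, 0.1869, 0.0937, 0.1903]
t=5: π = [0.2406, 0.1810, 0.1080, 0.1866, 0.0935, 0.1903]
t=6: π = [0.2407, 0.1810, 0.1079, 0.1866, 0.0935, 0.1903]

π = [0.2407, 0.1810, 0.1079, 0.1866, 0.0935, 0.1903]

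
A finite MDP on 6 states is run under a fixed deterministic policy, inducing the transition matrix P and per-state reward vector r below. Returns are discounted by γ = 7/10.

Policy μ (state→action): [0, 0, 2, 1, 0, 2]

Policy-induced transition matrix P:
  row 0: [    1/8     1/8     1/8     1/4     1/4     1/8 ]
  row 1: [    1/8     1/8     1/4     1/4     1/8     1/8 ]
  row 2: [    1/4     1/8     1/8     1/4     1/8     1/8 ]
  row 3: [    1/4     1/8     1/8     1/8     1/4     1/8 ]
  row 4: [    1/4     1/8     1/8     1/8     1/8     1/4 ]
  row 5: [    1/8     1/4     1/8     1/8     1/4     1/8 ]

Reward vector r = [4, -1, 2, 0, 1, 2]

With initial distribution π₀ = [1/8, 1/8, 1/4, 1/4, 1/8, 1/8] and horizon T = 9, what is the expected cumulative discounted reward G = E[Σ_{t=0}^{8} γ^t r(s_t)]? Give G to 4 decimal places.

t=0: π = [0.1250, 0.1250, 0.2500, 0.2500, 0.1250, 0.1250], E[r] = 1.2500, γ^t·E[r] = 1.250000, running G = 1.250000
t=1: π = [0.2031, 0.1406, 0.1406, 0.1875, 0.1875, 0.1406], E[r] = 1.4219, γ^t·E[r] = 0.995313, running G = 2.245313
t=2: π = [0.1895, 0.1426, 0.1426, 0.1855, 0.1914, 0.1484], E[r] = 1.3887, γ^t·E[r] = 0.680449, running G = 2.925762
t=3: π = [0.1899, 0.1436, 0.1428, 0.1843, 0.1904, 0.1489], E[r] = 1.3901, γ^t·E[r] = 0.476817, running G = 3.402579
t=4: π = [0.1897, 0.1436, 0.1429, 0.1845, 0.1904, 0.1488], E[r] = 1.3891, γ^t·E[r] = 0.333515, running G = 3.736094
t=5: π = [0.1897, 0.1436, 0.1430, 0.1845, 0.1904, 0.1488], E[r] = 1.3892, γ^t·E[r] = 0.233487, running G = 3.969581
t=6: π = [0.1897, 0.1436, 0.1430, 0.1845, 0.1904, 0.1488], E[r] = 1.3892, γ^t·E[r] = 0.163439, running G = 4.133020
t=7: π = [0.1897, 0.1436, 0.1429, 0.1845, 0.1904, 0.1488], E[r] = 1.3892, γ^t·E[r] = 0.114408, running G = 4.247428
t=8: π = [0.1897, 0.1436, 0.1429, 0.1845, 0.1904, 0.1488], E[r] = 1.3892, γ^t·E[r] = 0.080085, running G = 4.327513

G = 4.3275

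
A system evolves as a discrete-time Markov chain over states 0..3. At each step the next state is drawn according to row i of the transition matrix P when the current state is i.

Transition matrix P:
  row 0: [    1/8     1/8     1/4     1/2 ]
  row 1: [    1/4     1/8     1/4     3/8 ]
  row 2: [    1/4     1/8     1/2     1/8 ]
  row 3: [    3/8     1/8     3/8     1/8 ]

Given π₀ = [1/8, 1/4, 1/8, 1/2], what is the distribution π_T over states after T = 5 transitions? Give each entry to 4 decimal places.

π = [0.2502, 0.1250, 0.3750, 0.2497]

t=0: π = [0.1250, 0.2500, 0.1250, 0.5000]
t=1: π = [0.2969, 0.1250, 0.3438, 0.2344]
t=2: π = [0.2422, 0.1250, 0.3652, 0.2676]
t=3: π = [0.2532, 0.1250, 0.3748, 0.2471]
t=4: π = [0.2492, 0.1250, 0.3746, 0.2512]
t=5: π = [0.2502, 0.1250, 0.3750, 0.2497]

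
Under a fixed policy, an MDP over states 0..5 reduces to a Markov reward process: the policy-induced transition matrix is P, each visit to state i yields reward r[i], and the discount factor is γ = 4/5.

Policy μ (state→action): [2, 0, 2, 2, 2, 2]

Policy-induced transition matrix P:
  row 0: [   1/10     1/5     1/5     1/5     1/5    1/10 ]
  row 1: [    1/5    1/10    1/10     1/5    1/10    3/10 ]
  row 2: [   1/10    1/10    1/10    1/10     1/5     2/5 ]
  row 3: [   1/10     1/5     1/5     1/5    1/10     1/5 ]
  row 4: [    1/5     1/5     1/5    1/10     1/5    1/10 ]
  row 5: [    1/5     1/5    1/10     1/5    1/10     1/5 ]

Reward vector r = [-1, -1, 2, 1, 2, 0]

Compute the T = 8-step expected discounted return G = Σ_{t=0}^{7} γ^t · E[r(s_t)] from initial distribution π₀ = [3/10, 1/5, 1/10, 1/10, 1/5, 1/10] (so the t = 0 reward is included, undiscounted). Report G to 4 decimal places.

G = 1.6163

t=0: π = [0.3000, 0.2000, 0.1000, 0.1000, 0.2000, 0.1000], E[r] = 0.2000, γ^t·E[r] = 0.200000, running G = 0.200000
t=1: π = [0.1500, 0.1700, 0.1600, 0.1700, 0.1600, 0.1900], E[r] = 0.4900, γ^t·E[r] = 0.392000, running G = 0.592000
t=2: π = [0.1520, 0.1670, 0.1480, 0.1680, 0.1470, 0.2180], E[r] = 0.4390, γ^t·E[r] = 0.280960, running G = 0.872960
t=3: π = [0.1532, 0.1685, 0.1467, 0.1705, 0.1447, 0.2164], E[r] = 0.4316, γ^t·E[r] = 0.220979, running G = 1.093939
t=4: π = [0.1530, 0.1685, 0.1468, 0.1709, 0.1445, 0.2164], E[r] = 0.4320, γ^t·E[r] = 0.176955, running G = 1.270895
t=5: π = [0.1529, 0.1685, 0.1468, 0.1709, 0.1444, 0.2165], E[r] = 0.4320, γ^t·E[r] = 0.141550, running G = 1.412444
t=6: π = [0.1529, 0.1685, 0.1468, 0.1709, 0.1444, 0.2165], E[r] = 0.4320, γ^t·E[r] = 0.113233, running G = 1.525678
t=7: π = [0.1529, 0.1685, 0.1468, 0.1709, 0.1444, 0.2165], E[r] = 0.4320, γ^t·E[r] = 0.090587, running G = 1.616264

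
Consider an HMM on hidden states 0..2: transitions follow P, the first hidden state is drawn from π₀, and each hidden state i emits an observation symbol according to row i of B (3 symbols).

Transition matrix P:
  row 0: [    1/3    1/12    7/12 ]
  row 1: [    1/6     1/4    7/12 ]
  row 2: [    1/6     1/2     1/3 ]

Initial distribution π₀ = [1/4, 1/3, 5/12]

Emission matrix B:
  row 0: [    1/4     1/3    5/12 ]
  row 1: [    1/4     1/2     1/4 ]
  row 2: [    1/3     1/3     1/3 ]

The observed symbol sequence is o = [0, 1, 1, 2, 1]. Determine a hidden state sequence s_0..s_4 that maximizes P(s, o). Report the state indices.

t=0: δ = [6.250e-02, 8.333e-02, 1.389e-01]  (obs o_0=0)
t=1: δ = [7.716e-03, 3.472e-02, 1.620e-02]  ψ = [2, 2, 1]  (obs o_1=1)
t=2: δ = [1.929e-03, 4.340e-03, 6.752e-03]  ψ = [1, 1, 1]  (obs o_2=1)
t=3: δ = [4.689e-04, 8.439e-04, 8.439e-04]  ψ = [2, 2, 1]  (obs o_3=2)
t=4: δ = [5.210e-05, 2.110e-04, 1.641e-04]  ψ = [0, 2, 1]  (obs o_4=1)
backtrack: best end state = 1; path = [2, 1, 1, 2, 1]

path = [2, 1, 1, 2, 1]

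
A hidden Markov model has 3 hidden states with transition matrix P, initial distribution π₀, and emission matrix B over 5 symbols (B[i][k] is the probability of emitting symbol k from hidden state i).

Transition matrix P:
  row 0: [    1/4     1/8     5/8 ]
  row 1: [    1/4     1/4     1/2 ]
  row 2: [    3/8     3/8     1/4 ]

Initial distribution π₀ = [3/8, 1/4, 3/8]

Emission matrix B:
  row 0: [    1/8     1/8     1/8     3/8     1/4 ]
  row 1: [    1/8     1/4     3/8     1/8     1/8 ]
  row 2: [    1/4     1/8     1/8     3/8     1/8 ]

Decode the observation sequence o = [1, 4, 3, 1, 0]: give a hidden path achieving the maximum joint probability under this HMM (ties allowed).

t=0: δ = [4.688e-02, 6.250e-02, 4.688e-02]  (obs o_0=1)
t=1: δ = [4.395e-03, 2.197e-03, 3.906e-03]  ψ = [2, 2, 1]  (obs o_1=4)
t=2: δ = [5.493e-04, 1.831e-04, 1.030e-03]  ψ = [2, 2, 0]  (obs o_2=3)
t=3: δ = [4.828e-05, 9.656e-05, 4.292e-05]  ψ = [2, 2, 0]  (obs o_3=1)
t=4: δ = [3.017e-06, 3.017e-06, 1.207e-05]  ψ = [1, 1, 1]  (obs o_4=0)
backtrack: best end state = 2; path = [2, 0, 2, 1, 2]

path = [2, 0, 2, 1, 2]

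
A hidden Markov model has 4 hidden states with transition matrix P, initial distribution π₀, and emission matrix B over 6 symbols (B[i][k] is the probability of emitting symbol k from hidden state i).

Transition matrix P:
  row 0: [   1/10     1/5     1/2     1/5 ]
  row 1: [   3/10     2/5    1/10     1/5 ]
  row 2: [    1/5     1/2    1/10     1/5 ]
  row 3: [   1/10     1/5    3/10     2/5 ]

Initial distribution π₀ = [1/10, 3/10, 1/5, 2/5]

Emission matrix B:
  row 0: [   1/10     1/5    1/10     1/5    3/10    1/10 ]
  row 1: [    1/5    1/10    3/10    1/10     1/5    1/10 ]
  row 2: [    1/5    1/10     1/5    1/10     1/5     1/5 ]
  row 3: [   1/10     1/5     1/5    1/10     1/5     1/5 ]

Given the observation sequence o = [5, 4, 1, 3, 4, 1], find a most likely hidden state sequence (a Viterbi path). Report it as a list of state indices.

t=0: δ = [1.000e-02, 3.000e-02, 4.000e-02, 8.000e-02]  (obs o_0=5)
t=1: δ = [2.700e-03, 4.000e-03, 4.800e-03, 6.400e-03]  ψ = [1, 2, 3, 3]  (obs o_1=4)
t=2: δ = [2.400e-04, 2.400e-04, 1.920e-04, 5.120e-04]  ψ = [1, 2, 3, 3]  (obs o_2=1)
t=3: δ = [1.440e-05, 1.024e-05, 1.536e-05, 2.048e-05]  ψ = [1, 3, 3, 3]  (obs o_3=3)
t=4: δ = [9.216e-07, 1.536e-06, 1.440e-06, 1.638e-06]  ψ = [1, 2, 0, 3]  (obs o_4=4)
t=5: δ = [9.216e-08, 7.200e-08, 4.915e-08, 1.311e-07]  ψ = [1, 2, 3, 3]  (obs o_5=1)
backtrack: best end state = 3; path = [3, 3, 3, 3, 3, 3]

path = [3, 3, 3, 3, 3, 3]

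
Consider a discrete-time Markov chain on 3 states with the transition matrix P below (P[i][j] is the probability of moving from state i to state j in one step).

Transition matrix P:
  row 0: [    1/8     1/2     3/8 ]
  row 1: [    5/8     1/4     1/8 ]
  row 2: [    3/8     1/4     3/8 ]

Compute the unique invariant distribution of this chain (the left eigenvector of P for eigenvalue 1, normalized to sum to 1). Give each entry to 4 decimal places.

π = [0.3684, 0.3421, 0.2895]

Balance equations π_j = Σ_i π_i·P[i][j]:
  π_0 = 1/8·π_0 + 5/8·π_1 + 3/8·π_2
  π_1 = 1/2·π_0 + 1/4·π_1 + 1/4·π_2
  normalize: π_0 + π_1 + π_2 = 1
Solving the linear system gives exactly π = [7/19, 13/38, 11/38].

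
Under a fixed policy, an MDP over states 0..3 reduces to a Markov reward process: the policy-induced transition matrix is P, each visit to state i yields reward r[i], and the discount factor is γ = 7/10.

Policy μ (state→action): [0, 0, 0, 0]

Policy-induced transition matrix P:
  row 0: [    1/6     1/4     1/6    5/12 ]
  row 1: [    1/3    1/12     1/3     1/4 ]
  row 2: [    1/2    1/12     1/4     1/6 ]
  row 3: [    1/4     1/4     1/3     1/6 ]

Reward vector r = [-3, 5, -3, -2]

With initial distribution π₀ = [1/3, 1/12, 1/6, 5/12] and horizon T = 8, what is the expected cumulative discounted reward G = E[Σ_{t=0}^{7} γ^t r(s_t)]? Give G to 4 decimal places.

t=0: π = [0.3333, 0.0833, 0.1667, 0.4167], E[r] = -1.9167, γ^t·E[r] = -1.916667, running G = -1.916667
t=1: π = [0.2708, 0.2083, 0.2639, 0.2569], E[r] = -1.0764, γ^t·E[r] = -0.753472, running G = -2.670139
t=2: π = [0.3108, 0.1713, 0.2662, 0.2517], E[r] = -1.3779, γ^t·E[r] = -0.675168, running G = -3.345307
t=3: π = [0.3049, 0.1771, 0.2594, 0.2586], E[r] = -1.3247, γ^t·E[r] = -0.454372, running G = -3.799679
t=4: π = [0.3042, 0.1773, 0.2609, 0.2577], E[r] = -1.3243, γ^t·E[r] = -0.317956, running G = -4.117635
t=5: π = [0.3046, 0.1770, 0.2609, 0.2575], E[r] = -1.3267, γ^t·E[r] = -0.222983, running G = -4.340618
t=6: π = [0.3046, 0.1770, 0.2608, 0.2576], E[r] = -1.3262, γ^t·E[r] = -0.156032, running G = -4.496649
t=7: π = [0.3046, 0.1770, 0.2608, 0.2576], E[r] = -1.3262, γ^t·E[r] = -0.109220, running G = -4.605869

G = -4.6059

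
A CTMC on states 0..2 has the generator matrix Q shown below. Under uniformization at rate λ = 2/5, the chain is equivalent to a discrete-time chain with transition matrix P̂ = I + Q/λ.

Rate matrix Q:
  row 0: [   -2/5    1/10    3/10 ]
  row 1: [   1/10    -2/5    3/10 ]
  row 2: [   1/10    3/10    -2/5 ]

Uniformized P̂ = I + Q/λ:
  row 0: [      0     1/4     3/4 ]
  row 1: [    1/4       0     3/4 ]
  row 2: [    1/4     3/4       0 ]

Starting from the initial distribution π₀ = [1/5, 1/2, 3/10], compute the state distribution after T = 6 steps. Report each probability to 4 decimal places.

t=0: π = [0.2000, 0.5000, 0.3000]
t=1: π = [0.2000, 0.2750, 0.5250]
t=2: π = [0.2000, 0.4438, 0.3563]
t=3: π = [0.2000, 0.3172, 0.4828]
t=4: π = [0.2000, 0.4121, 0.3879]
t=5: π = [0.2000, 0.3409, 0.4591]
t=6: π = [0.2000, 0.3943, 0.4057]

π = [0.2000, 0.3943, 0.4057]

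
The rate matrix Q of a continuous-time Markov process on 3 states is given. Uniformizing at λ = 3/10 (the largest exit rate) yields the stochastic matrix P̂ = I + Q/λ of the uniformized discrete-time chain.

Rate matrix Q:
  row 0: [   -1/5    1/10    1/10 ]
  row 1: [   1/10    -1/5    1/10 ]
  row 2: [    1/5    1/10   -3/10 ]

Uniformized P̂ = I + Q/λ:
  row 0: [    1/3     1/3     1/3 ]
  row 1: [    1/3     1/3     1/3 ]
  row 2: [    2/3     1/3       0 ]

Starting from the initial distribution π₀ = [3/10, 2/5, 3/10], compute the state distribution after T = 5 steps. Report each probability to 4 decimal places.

t=0: π = [0.3000, 0.4000, 0.3000]
t=1: π = [0.4333, 0.3333, 0.2333]
t=2: π = [0.4111, 0.3333, 0.2556]
t=3: π = [0.4185, 0.3333, 0.2481]
t=4: π = [0.4160, 0.3333, 0.2506]
t=5: π = [0.4169, 0.3333, 0.2498]

π = [0.4169, 0.3333, 0.2498]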